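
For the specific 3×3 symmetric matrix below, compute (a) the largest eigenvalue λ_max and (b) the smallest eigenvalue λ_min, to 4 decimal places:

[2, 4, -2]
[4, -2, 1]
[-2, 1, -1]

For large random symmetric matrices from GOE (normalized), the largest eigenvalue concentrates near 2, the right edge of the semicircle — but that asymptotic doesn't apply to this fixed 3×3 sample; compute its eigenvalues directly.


Since M is real symmetric, all three eigenvalues are real; they are the roots of det(λI − M) = λ³ − (tr M) λ² + s λ − det M, where s is the sum of the principal 2×2 minors.
tr M = 2 + (-2) + (-1) = -1.
s = (2·(-2) − 4²) + (2·(-1) − (-2)²) + ((-2)·(-1) − 1²) = -20 + (-6) + 1 = -25.
det M (expand along row 1) = 2·1 − 4·(-2) + (-2)·0 = 10.
Characteristic polynomial: λ³ + λ² − 25λ − 10 = 0.
Substitute λ = y + (tr M)/3 = y − 0.333333 to remove the quadratic term: y³ + p·y + q = 0 with p = s − (tr M)²/3 = -25.333333 and q = −2(tr M)³/27 + (tr M)·s/3 − det M = -1.592593.
Three real roots ⇒ use the trigonometric (Viète) form: r = 2√(−p/3) = 5.811865, φ = arccos(3q/(p·r)) = arccos(0.032450) = 1.538340 rad.
y_k = r·cos(φ/3 − 2πk/3) for k = 0, 1, 2 gives y = 5.064366, -0.062875, -5.001491.
λ_k = y_k − 0.333333 gives λ = 4.7310, -0.3962, -5.3348 (check: the sum is -1.0000 = tr M).

Hence λ_max = 4.7310 and λ_min = -5.3348.


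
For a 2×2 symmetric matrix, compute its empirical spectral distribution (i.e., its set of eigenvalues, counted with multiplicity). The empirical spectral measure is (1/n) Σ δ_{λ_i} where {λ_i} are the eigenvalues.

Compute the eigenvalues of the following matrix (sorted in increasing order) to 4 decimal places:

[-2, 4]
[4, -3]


Since M is real symmetric, both eigenvalues are real; they are the roots of det(λI − M) = λ² − (tr M) λ + det M.
tr M = -2 + (-3) = -5.
det M = (-2)·(-3) − 4² = 6 − 16 = -10.
Characteristic polynomial: λ² + 5λ − 10 = 0.
Discriminant Δ = (tr M)² − 4·det M = 25 − (-40) = 65; √Δ = 8.062258.
λ = (tr M ± √Δ)/2 = (-5 ± 8.062258)/2, giving (tr M − √Δ)/2 = -6.5311 and (tr M + √Δ)/2 = 1.5311.

Eigenvalues sorted in increasing order: [-6.5311, 1.5311].


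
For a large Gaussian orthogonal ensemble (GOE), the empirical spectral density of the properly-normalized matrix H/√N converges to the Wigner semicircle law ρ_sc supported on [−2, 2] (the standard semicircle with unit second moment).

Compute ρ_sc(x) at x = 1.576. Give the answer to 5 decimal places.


ρ_sc(x) = (1/(2π)) √(4 − x²). With x = 1.576:
  4 − x² = 4 − (1.576)² = 4 − 2.483776 = 1.516224.
  √(4 − x²) = 1.231350.
  1/(2π) = 0.159155.
  ρ_sc(1.576) = 0.159155 · 1.231350 = 0.195976.

Rounded to 5 decimal places: ρ_sc(1.576) ≈ 0.19598.


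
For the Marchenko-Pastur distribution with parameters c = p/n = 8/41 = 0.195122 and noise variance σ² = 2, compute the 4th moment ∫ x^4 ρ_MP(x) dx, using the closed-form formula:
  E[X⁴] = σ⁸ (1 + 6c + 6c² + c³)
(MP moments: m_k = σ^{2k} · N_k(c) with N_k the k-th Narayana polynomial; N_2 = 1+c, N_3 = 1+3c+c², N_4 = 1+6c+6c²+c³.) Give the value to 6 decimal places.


E[X⁴] = σ⁸ (1 + 6c + 6c² + c³) (fourth MP moment). With σ² = 2 (so σ⁸ = 16) and c = 8/41 = 0.195122: E[X⁴] = 16 · (1 + 6·0.195122 + 6·(0.195122)² + (0.195122)³) = 16 · 2.406596.

So E[X^4] = 38.505535.


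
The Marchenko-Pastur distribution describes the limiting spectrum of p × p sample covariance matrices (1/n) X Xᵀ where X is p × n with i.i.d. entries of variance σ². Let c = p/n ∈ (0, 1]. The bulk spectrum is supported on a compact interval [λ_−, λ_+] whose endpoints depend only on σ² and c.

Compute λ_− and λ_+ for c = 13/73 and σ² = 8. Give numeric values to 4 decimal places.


c = 13/73 = 0.178082; √c = 0.421998.
λ_− = σ² (1 − √c)² = 8 · (1 − 0.421998)² = 8 · (0.578002)² = 2.672692.
λ_+ = σ² (1 + √c)² = 8 · (1 + 0.421998)² = 8 · (1.421998)² = 16.176623.

Rounded to 4 decimal places: λ_− ≈ 2.6727, λ_+ ≈ 16.1766.


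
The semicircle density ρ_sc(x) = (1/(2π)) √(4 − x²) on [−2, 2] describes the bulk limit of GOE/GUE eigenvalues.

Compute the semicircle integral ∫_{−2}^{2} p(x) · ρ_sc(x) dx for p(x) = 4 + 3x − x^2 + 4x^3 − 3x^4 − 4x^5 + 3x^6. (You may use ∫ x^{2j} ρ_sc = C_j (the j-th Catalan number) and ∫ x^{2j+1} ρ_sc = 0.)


Write p(x) = Σ a_i x^i, split into monomials and integrate each against ρ_sc separately.
Using ∫ x^{2j} ρ_sc = C_j = (1/(j+1)) C(2j, j) (Catalan numbers) and ∫ x^{2j+1} ρ_sc = 0 (odd monomials vanish by symmetry):
  i = 0 (even): a_0 · C_{0} = 4 · 1 = 4
  i = 1 (odd): ∫ x^1 ρ_sc = 0 (vanishes)
  i = 2 (even): a_2 · C_{1} = -1 · 1 = -1
  i = 3 (odd): ∫ x^3 ρ_sc = 0 (vanishes)
  i = 4 (even): a_4 · C_{2} = -3 · 2 = -6
  i = 5 (odd): ∫ x^5 ρ_sc = 0 (vanishes)
  i = 6 (even): a_6 · C_{3} = 3 · 5 = 15

Summing the contributions: ∫_{−2}^{2} p(x) ρ_sc(x) dx = 4 + (-1) + (-6) + 15 = 12.


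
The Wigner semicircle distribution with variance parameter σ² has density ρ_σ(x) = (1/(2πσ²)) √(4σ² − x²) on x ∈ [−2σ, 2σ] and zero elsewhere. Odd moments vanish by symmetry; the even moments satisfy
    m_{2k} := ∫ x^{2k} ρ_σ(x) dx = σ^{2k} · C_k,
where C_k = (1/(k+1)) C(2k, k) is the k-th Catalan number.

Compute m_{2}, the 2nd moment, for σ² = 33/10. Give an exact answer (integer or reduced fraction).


By the scaled semicircle moment identity, m_{2k} = σ^{2k} · C_k with k = 1.
C_1 = (1/(k+1)) · C(2k, k) = (1/2) · C(2, 1) = (1/2) · 2 = 1.
σ^{2k} = (σ²)^k = (33/10)^1 = 33/10.

Therefore m_{2} = σ^{2} · C_1 = (33/10) · 1 = 33/10.


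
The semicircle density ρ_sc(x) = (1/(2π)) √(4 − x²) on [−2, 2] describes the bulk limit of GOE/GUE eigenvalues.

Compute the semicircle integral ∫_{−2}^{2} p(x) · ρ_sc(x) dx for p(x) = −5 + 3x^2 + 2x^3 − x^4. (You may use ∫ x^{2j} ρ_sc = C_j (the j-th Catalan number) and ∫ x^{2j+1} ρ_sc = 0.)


Write p(x) = Σ a_i x^i, split into monomials and integrate each against ρ_sc separately.
Using ∫ x^{2j} ρ_sc = C_j = (1/(j+1)) C(2j, j) (Catalan numbers) and ∫ x^{2j+1} ρ_sc = 0 (odd monomials vanish by symmetry):
  i = 0 (even): a_0 · C_{0} = -5 · 1 = -5
  i = 2 (even): a_2 · C_{1} = 3 · 1 = 3
  i = 3 (odd): ∫ x^3 ρ_sc = 0 (vanishes)
  i = 4 (even): a_4 · C_{2} = -1 · 2 = -2

Summing the contributions: ∫_{−2}^{2} p(x) ρ_sc(x) dx = (-5) + 3 + (-2) = -4.


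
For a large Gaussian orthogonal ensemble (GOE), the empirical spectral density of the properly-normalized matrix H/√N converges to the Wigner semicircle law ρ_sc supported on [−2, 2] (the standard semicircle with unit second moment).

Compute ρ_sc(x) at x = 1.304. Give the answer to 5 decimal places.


ρ_sc(x) = (1/(2π)) √(4 − x²). With x = 1.304:
  4 − x² = 4 − (1.304)² = 4 − 1.700416 = 2.299584.
  √(4 − x²) = 1.516438.
  1/(2π) = 0.159155.
  ρ_sc(1.304) = 0.159155 · 1.516438 = 0.241349.

Rounded to 5 decimal places: ρ_sc(1.304) ≈ 0.24135.


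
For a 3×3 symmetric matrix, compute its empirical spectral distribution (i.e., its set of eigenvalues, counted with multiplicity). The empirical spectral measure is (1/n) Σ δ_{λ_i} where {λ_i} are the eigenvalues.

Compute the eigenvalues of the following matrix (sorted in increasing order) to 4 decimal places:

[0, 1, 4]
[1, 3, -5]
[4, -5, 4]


Since M is real symmetric, all three eigenvalues are real; they are the roots of det(λI − M) = λ³ − (tr M) λ² + s λ − det M, where s is the sum of the principal 2×2 minors.
tr M = 0 + 3 + 4 = 7.
s = (0·3 − 1²) + (0·4 − 4²) + (3·4 − (-5)²) = -1 + (-16) + (-13) = -30.
det M (expand along row 1) = 0·(-13) − 1·24 + 4·(-17) = -92.
Characteristic polynomial: λ³ − 7λ² − 30λ + 92 = 0.
Substitute λ = y + (tr M)/3 = y + 2.333333 to remove the quadratic term: y³ + p·y + q = 0 with p = s − (tr M)²/3 = -46.333333 and q = −2(tr M)³/27 + (tr M)·s/3 − det M = -3.407407.
Three real roots ⇒ use the trigonometric (Viète) form: r = 2√(−p/3) = 7.859884, φ = arccos(3q/(p·r)) = arccos(0.028070) = 1.542723 rad.
y_k = r·cos(φ/3 − 2πk/3) for k = 0, 1, 2 gives y = 6.843336, -0.073550, -6.769786.
λ_k = y_k + 2.333333 gives λ = 9.1767, 2.2598, -4.4365 (check: the sum is 7.0000 = tr M).

Eigenvalues sorted in increasing order: [-4.4365, 2.2598, 9.1767].


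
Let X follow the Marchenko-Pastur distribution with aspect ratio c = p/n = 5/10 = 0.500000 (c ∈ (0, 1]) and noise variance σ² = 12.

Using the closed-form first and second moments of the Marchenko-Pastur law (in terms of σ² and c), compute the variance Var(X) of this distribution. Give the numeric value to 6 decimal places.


Recall the MP moments m_1 = E[X] = σ² and m_2 = E[X²] = σ⁴ (1 + c).
m_1 = E[X] = σ² = 12, so m_1² = 144.
m_2 = E[X²] = σ⁴ (1 + c) = 144 · (1 + 0.500000) = 144 · 1.500000 = 216.000000.
(Note m_2 − m_1² simplifies to c · σ⁴ = 0.500000 · 144.)

Var(X) = m_2 − m_1² = 216.000000 − 144 = 72.000000.


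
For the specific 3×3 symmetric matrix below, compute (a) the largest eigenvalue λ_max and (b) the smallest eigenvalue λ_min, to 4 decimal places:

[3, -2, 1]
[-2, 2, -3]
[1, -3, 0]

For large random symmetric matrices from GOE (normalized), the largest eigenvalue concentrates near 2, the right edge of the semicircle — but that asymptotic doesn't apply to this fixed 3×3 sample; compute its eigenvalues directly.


Since M is real symmetric, all three eigenvalues are real; they are the roots of det(λI − M) = λ³ − (tr M) λ² + s λ − det M, where s is the sum of the principal 2×2 minors.
tr M = 3 + 2 + 0 = 5.
s = (3·2 − (-2)²) + (3·0 − 1²) + (2·0 − (-3)²) = 2 + (-1) + (-9) = -8.
det M (expand along row 1) = 3·(-9) − (-2)·3 + 1·4 = -17.
Characteristic polynomial: λ³ − 5λ² − 8λ + 17 = 0.
Substitute λ = y + (tr M)/3 = y + 1.666667 to remove the quadratic term: y³ + p·y + q = 0 with p = s − (tr M)²/3 = -16.333333 and q = −2(tr M)³/27 + (tr M)·s/3 − det M = -5.592593.
Three real roots ⇒ use the trigonometric (Viète) form: r = 2√(−p/3) = 4.666667, φ = arccos(3q/(p·r)) = arccos(0.220117) = 1.348862 rad.
y_k = r·cos(φ/3 − 2πk/3) for k = 0, 1, 2 gives y = 4.202856, -0.344916, -3.857940.
λ_k = y_k + 1.666667 gives λ = 5.8695, 1.3218, -2.1913 (check: the sum is 5.0000 = tr M).

Hence λ_max = 5.8695 and λ_min = -2.1913.


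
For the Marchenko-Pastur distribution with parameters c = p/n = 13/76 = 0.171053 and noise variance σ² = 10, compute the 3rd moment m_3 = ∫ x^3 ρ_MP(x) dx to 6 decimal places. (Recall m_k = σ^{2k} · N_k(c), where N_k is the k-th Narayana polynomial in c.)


E[X³] = σ⁶ (1 + 3c + c²) (third MP moment). With σ² = 10 (so σ⁶ = 1000) and c = 13/76 = 0.171053: E[X³] = 1000 · (1 + 3·0.171053 + (0.171053)²) = 1000 · 1.542417.

So E[X^3] = 1542.416898.


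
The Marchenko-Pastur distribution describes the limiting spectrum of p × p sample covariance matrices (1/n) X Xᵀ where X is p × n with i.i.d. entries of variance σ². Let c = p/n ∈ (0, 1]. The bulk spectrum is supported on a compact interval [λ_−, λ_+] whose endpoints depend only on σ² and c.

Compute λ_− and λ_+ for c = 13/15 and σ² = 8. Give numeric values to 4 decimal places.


c = 13/15 = 0.866667; √c = 0.930949.
λ_− = σ² (1 − √c)² = 8 · (1 − 0.930949)² = 8 · (0.069051)² = 0.038144.
λ_+ = σ² (1 + √c)² = 8 · (1 + 0.930949)² = 8 · (1.930949)² = 29.828523.

Rounded to 4 decimal places: λ_− ≈ 0.0381, λ_+ ≈ 29.8285.


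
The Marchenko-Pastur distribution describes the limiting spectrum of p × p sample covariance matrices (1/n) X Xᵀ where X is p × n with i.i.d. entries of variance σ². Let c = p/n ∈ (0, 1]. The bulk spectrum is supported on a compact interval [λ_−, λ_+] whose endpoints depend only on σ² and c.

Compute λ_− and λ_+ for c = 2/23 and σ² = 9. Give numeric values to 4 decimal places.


c = 2/23 = 0.086957; √c = 0.294884.
λ_− = σ² (1 − √c)² = 9 · (1 − 0.294884)² = 9 · (0.705116)² = 4.474698.
λ_+ = σ² (1 + √c)² = 9 · (1 + 0.294884)² = 9 · (1.294884)² = 15.090519.

Rounded to 4 decimal places: λ_− ≈ 4.4747, λ_+ ≈ 15.0905.


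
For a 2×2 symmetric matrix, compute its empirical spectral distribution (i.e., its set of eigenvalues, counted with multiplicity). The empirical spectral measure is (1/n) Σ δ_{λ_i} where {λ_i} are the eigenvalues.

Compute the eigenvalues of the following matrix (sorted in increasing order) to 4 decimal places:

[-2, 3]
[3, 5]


Since M is real symmetric, both eigenvalues are real; they are the roots of det(λI − M) = λ² − (tr M) λ + det M.
tr M = -2 + 5 = 3.
det M = (-2)·5 − 3² = -10 − 9 = -19.
Characteristic polynomial: λ² − 3λ − 19 = 0.
Discriminant Δ = (tr M)² − 4·det M = 9 − (-76) = 85; √Δ = 9.219544.
λ = (tr M ± √Δ)/2 = (3 ± 9.219544)/2, giving (tr M − √Δ)/2 = -3.1098 and (tr M + √Δ)/2 = 6.1098.

Eigenvalues sorted in increasing order: [-3.1098, 6.1098].


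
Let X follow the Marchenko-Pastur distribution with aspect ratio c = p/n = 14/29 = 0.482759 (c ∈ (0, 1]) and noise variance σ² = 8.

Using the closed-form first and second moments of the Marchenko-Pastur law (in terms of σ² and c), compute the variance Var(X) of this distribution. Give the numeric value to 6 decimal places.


Recall the MP moments m_1 = E[X] = σ² and m_2 = E[X²] = σ⁴ (1 + c).
m_1 = E[X] = σ² = 8, so m_1² = 64.
m_2 = E[X²] = σ⁴ (1 + c) = 64 · (1 + 0.482759) = 64 · 1.482759 = 94.896552.
(Note m_2 − m_1² simplifies to c · σ⁴ = 0.482759 · 64.)

Var(X) = m_2 − m_1² = 94.896552 − 64 = 30.896552.


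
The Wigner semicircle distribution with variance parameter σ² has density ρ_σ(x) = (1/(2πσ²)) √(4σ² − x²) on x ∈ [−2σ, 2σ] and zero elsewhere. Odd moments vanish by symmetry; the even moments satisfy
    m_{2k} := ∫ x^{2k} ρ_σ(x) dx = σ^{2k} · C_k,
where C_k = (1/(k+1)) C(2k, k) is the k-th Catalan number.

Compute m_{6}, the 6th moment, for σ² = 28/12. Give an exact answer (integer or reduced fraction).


By the scaled semicircle moment identity, m_{2k} = σ^{2k} · C_k with k = 3.
C_3 = (1/(k+1)) · C(2k, k) = (1/4) · C(6, 3) = (1/4) · 20 = 5.
σ^{2k} = (σ²)^k = (28/12)^3 = 343/27.

Therefore m_{6} = σ^{6} · C_3 = (343/27) · 5 = 1715/27.


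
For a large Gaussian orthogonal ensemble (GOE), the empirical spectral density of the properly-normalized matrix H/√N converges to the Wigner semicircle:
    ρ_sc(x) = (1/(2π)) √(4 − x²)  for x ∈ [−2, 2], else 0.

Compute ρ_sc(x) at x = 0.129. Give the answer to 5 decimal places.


ρ_sc(x) = (1/(2π)) √(4 − x²). With x = 0.129:
  4 − x² = 4 − (0.129)² = 4 − 0.016641 = 3.983359.
  √(4 − x²) = 1.995835.
  1/(2π) = 0.159155.
  ρ_sc(0.129) = 0.159155 · 1.995835 = 0.317647.

Rounded to 5 decimal places: ρ_sc(0.129) ≈ 0.31765.


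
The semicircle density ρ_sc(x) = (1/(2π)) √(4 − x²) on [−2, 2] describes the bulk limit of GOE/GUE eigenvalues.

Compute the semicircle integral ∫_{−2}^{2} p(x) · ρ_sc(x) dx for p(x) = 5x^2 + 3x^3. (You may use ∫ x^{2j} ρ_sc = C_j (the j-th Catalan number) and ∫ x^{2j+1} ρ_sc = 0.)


Write p(x) = Σ a_i x^i, split into monomials and integrate each against ρ_sc separately.
Using ∫ x^{2j} ρ_sc = C_j = (1/(j+1)) C(2j, j) (Catalan numbers) and ∫ x^{2j+1} ρ_sc = 0 (odd monomials vanish by symmetry):
  i = 2 (even): a_2 · C_{1} = 5 · 1 = 5
  i = 3 (odd): ∫ x^3 ρ_sc = 0 (vanishes)

Summing the contributions: ∫_{−2}^{2} p(x) ρ_sc(x) dx = 5.


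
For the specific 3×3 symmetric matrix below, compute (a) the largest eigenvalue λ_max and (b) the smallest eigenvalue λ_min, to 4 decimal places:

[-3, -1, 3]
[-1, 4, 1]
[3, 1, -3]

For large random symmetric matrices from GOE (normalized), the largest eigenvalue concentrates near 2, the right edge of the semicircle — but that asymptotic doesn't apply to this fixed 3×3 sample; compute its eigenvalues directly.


Since M is real symmetric, all three eigenvalues are real; they are the roots of det(λI − M) = λ³ − (tr M) λ² + s λ − det M, where s is the sum of the principal 2×2 minors.
tr M = -3 + 4 + (-3) = -2.
s = ((-3)·4 − (-1)²) + ((-3)·(-3) − 3²) + (4·(-3) − 1²) = -13 + 0 + (-13) = -26.
det M (expand along row 1) = (-3)·(-13) − (-1)·0 + 3·(-13) = 0.
Characteristic polynomial: λ³ + 2λ² − 26λ = 0.
Substitute λ = y + (tr M)/3 = y − 0.666667 to remove the quadratic term: y³ + p·y + q = 0 with p = s − (tr M)²/3 = -27.333333 and q = −2(tr M)³/27 + (tr M)·s/3 − det M = 17.925926.
Three real roots ⇒ use the trigonometric (Viète) form: r = 2√(−p/3) = 6.036923, φ = arccos(3q/(p·r)) = arccos(-0.325908) = 1.902768 rad.
y_k = r·cos(φ/3 − 2πk/3) for k = 0, 1, 2 gives y = 4.862819, 0.666667, -5.529486.
λ_k = y_k − 0.666667 gives λ = 4.1962, 0.0000, -6.1962 (check: the sum is -2.0000 = tr M).

Hence λ_max = 4.1962 and λ_min = -6.1962.


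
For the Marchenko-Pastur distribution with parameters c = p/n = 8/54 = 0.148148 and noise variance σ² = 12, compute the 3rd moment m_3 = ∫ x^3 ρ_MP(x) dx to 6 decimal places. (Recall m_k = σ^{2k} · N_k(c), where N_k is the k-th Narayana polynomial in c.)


E[X³] = σ⁶ (1 + 3c + c²) (third MP moment). With σ² = 12 (so σ⁶ = 1728) and c = 8/54 = 0.148148: E[X³] = 1728 · (1 + 3·0.148148 + (0.148148)²) = 1728 · 1.466392.

So E[X^3] = 2533.925926.


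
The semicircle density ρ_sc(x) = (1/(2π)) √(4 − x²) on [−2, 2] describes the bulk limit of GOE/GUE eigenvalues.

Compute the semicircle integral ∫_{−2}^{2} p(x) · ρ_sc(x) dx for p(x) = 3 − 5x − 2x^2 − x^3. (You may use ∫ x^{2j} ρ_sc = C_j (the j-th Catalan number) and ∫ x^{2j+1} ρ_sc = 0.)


Write p(x) = Σ a_i x^i, split into monomials and integrate each against ρ_sc separately.
Using ∫ x^{2j} ρ_sc = C_j = (1/(j+1)) C(2j, j) (Catalan numbers) and ∫ x^{2j+1} ρ_sc = 0 (odd monomials vanish by symmetry):
  i = 0 (even): a_0 · C_{0} = 3 · 1 = 3
  i = 1 (odd): ∫ x^1 ρ_sc = 0 (vanishes)
  i = 2 (even): a_2 · C_{1} = -2 · 1 = -2
  i = 3 (odd): ∫ x^3 ρ_sc = 0 (vanishes)

Summing the contributions: ∫_{−2}^{2} p(x) ρ_sc(x) dx = 3 + (-2) = 1.


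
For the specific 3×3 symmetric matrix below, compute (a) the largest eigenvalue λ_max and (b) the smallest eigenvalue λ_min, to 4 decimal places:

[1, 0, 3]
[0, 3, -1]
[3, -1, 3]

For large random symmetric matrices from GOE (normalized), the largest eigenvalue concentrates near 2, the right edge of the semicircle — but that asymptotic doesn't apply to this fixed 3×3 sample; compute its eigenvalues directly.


Since M is real symmetric, all three eigenvalues are real; they are the roots of det(λI − M) = λ³ − (tr M) λ² + s λ − det M, where s is the sum of the principal 2×2 minors.
tr M = 1 + 3 + 3 = 7.
s = (1·3 − 0²) + (1·3 − 3²) + (3·3 − (-1)²) = 3 + (-6) + 8 = 5.
det M (expand along row 1) = 1·8 − 0·3 + 3·(-9) = -19.
Characteristic polynomial: λ³ − 7λ² + 5λ + 19 = 0.
Substitute λ = y + (tr M)/3 = y + 2.333333 to remove the quadratic term: y³ + p·y + q = 0 with p = s − (tr M)²/3 = -11.333333 and q = −2(tr M)³/27 + (tr M)·s/3 − det M = 5.259259.
Three real roots ⇒ use the trigonometric (Viète) form: r = 2√(−p/3) = 3.887301, φ = arccos(3q/(p·r)) = arccos(-0.358129) = 1.937060 rad.
y_k = r·cos(φ/3 − 2πk/3) for k = 0, 1, 2 gives y = 3.104736, 0.473414, -3.578150.
λ_k = y_k + 2.333333 gives λ = 5.4381, 2.8067, -1.2448 (check: the sum is 7.0000 = tr M).

Hence λ_max = 5.4381 and λ_min = -1.2448.


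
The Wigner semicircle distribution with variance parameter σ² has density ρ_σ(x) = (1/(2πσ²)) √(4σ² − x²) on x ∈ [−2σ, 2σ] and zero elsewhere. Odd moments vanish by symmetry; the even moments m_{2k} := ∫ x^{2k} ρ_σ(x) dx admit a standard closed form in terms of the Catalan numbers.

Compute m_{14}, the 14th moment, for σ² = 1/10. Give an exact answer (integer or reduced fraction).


By the scaled semicircle moment identity, m_{2k} = σ^{2k} · C_k with k = 7.
C_7 = (1/(k+1)) · C(2k, k) = (1/8) · C(14, 7) = (1/8) · 3432 = 429.
σ^{2k} = (σ²)^k = (1/10)^7 = 1/10000000.

Therefore m_{14} = σ^{14} · C_7 = (1/10000000) · 429 = 429/10000000.


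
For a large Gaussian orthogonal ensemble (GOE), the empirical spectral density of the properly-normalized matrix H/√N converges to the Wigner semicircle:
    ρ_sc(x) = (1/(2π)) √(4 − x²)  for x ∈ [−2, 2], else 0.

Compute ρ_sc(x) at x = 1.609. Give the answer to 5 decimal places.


ρ_sc(x) = (1/(2π)) √(4 − x²). With x = 1.609:
  4 − x² = 4 − (1.609)² = 4 − 2.588881 = 1.411119.
  √(4 − x²) = 1.187905.
  1/(2π) = 0.159155.
  ρ_sc(1.609) = 0.159155 · 1.187905 = 0.189061.

Rounded to 5 decimal places: ρ_sc(1.609) ≈ 0.18906.


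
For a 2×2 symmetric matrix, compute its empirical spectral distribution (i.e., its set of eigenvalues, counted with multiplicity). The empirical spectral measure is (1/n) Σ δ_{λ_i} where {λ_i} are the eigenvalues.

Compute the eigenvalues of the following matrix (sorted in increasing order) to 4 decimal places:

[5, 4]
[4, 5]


Since M is real symmetric, both eigenvalues are real; they are the roots of det(λI − M) = λ² − (tr M) λ + det M.
tr M = 5 + 5 = 10.
det M = 5·5 − 4² = 25 − 16 = 9.
Characteristic polynomial: λ² − 10λ + 9 = 0.
Discriminant Δ = (tr M)² − 4·det M = 100 − 36 = 64; √Δ = 8.000000.
λ = (tr M ± √Δ)/2 = (10 ± 8.000000)/2, giving (tr M − √Δ)/2 = 1.0000 and (tr M + √Δ)/2 = 9.0000.

Eigenvalues sorted in increasing order: [1.0000, 9.0000].


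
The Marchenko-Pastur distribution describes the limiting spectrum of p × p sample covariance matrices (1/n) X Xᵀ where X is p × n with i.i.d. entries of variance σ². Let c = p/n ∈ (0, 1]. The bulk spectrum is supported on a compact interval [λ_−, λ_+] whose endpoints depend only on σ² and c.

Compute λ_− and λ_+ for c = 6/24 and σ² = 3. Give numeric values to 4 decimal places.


c = 6/24 = 0.250000; √c = 0.500000.
λ_− = σ² (1 − √c)² = 3 · (1 − 0.500000)² = 3 · (0.500000)² = 0.750000.
λ_+ = σ² (1 + √c)² = 3 · (1 + 0.500000)² = 3 · (1.500000)² = 6.750000.

Rounded to 4 decimal places: λ_− ≈ 0.7500, λ_+ ≈ 6.7500.


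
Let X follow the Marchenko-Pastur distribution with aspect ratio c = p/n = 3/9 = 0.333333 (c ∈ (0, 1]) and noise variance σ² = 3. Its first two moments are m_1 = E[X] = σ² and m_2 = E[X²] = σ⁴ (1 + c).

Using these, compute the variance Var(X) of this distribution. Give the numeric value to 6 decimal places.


m_1 = E[X] = σ² = 3, so m_1² = 9.
m_2 = E[X²] = σ⁴ (1 + c) = 9 · (1 + 0.333333) = 9 · 1.333333 = 12.000000.
(Note m_2 − m_1² simplifies to c · σ⁴ = 0.333333 · 9.)

Var(X) = m_2 − m_1² = 12.000000 − 9 = 3.000000.


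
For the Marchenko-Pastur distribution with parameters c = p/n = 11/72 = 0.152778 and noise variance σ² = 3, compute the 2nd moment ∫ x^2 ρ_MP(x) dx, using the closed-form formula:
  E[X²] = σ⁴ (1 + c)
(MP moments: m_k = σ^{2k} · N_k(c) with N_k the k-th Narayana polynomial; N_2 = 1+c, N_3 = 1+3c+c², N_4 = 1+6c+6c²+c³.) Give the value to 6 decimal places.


E[X²] = σ⁴ (1 + c) (second MP moment). With σ² = 3 (so σ⁴ = 9) and c = 11/72 = 0.152778: E[X²] = 9 · (1 + 0.152778) = 9 · 1.152778.

So E[X^2] = 10.375000.


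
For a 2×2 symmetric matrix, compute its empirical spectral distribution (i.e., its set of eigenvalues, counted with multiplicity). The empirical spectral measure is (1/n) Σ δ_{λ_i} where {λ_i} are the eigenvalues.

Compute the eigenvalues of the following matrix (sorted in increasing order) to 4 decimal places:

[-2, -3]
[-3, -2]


Since M is real symmetric, both eigenvalues are real; they are the roots of det(λI − M) = λ² − (tr M) λ + det M.
tr M = -2 + (-2) = -4.
det M = (-2)·(-2) − (-3)² = 4 − 9 = -5.
Characteristic polynomial: λ² + 4λ − 5 = 0.
Discriminant Δ = (tr M)² − 4·det M = 16 − (-20) = 36; √Δ = 6.000000.
λ = (tr M ± √Δ)/2 = (-4 ± 6.000000)/2, giving (tr M − √Δ)/2 = -5.0000 and (tr M + √Δ)/2 = 1.0000.

Eigenvalues sorted in increasing order: [-5.0000, 1.0000].


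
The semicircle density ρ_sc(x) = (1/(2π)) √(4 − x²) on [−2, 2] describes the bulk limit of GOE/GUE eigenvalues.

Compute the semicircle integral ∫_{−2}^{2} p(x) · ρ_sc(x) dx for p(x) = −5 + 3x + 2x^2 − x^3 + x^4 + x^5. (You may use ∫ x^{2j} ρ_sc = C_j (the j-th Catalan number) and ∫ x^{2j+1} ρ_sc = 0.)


Write p(x) = Σ a_i x^i, split into monomials and integrate each against ρ_sc separately.
Using ∫ x^{2j} ρ_sc = C_j = (1/(j+1)) C(2j, j) (Catalan numbers) and ∫ x^{2j+1} ρ_sc = 0 (odd monomials vanish by symmetry):
  i = 0 (even): a_0 · C_{0} = -5 · 1 = -5
  i = 1 (odd): ∫ x^1 ρ_sc = 0 (vanishes)
  i = 2 (even): a_2 · C_{1} = 2 · 1 = 2
  i = 3 (odd): ∫ x^3 ρ_sc = 0 (vanishes)
  i = 4 (even): a_4 · C_{2} = 1 · 2 = 2
  i = 5 (odd): ∫ x^5 ρ_sc = 0 (vanishes)

Summing the contributions: ∫_{−2}^{2} p(x) ρ_sc(x) dx = (-5) + 2 + 2 = -1.


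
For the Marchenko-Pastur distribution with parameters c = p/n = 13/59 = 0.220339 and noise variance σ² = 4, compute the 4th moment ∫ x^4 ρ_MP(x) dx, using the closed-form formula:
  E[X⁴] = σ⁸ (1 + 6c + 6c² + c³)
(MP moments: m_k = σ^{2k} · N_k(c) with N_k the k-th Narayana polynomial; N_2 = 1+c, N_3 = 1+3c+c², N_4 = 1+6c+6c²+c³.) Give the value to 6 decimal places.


E[X⁴] = σ⁸ (1 + 6c + 6c² + c³) (fourth MP moment). With σ² = 4 (so σ⁸ = 256) and c = 13/59 = 0.220339: E[X⁴] = 256 · (1 + 6·0.220339 + 6·(0.220339)² + (0.220339)³) = 256 · 2.624027.

So E[X^4] = 671.750861.


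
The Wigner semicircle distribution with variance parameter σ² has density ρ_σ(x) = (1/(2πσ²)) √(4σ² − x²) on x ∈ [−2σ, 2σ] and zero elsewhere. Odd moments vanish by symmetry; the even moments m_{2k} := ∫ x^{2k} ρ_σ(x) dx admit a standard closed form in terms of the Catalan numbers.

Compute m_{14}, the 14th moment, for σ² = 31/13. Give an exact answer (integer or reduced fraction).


By the scaled semicircle moment identity, m_{2k} = σ^{2k} · C_k with k = 7.
C_7 = (1/(k+1)) · C(2k, k) = (1/8) · C(14, 7) = (1/8) · 3432 = 429.
σ^{2k} = (σ²)^k = (31/13)^7 = 27512614111/62748517.

Therefore m_{14} = σ^{14} · C_7 = (27512614111/62748517) · 429 = 907916265663/4826809.


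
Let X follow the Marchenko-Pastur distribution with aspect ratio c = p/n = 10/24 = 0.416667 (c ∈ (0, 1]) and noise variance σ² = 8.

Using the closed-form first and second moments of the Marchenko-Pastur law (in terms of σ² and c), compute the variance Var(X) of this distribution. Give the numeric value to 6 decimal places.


Recall the MP moments m_1 = E[X] = σ² and m_2 = E[X²] = σ⁴ (1 + c).
m_1 = E[X] = σ² = 8, so m_1² = 64.
m_2 = E[X²] = σ⁴ (1 + c) = 64 · (1 + 0.416667) = 64 · 1.416667 = 90.666667.
(Note m_2 − m_1² simplifies to c · σ⁴ = 0.416667 · 64.)

Var(X) = m_2 − m_1² = 90.666667 − 64 = 26.666667.


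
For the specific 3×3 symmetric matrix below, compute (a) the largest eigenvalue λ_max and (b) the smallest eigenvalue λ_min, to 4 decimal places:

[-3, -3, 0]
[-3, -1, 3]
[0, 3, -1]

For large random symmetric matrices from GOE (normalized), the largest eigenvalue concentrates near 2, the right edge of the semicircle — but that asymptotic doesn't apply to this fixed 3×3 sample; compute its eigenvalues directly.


Since M is real symmetric, all three eigenvalues are real; they are the roots of det(λI − M) = λ³ − (tr M) λ² + s λ − det M, where s is the sum of the principal 2×2 minors.
tr M = -3 + (-1) + (-1) = -5.
s = ((-3)·(-1) − (-3)²) + ((-3)·(-1) − 0²) + ((-1)·(-1) − 3²) = -6 + 3 + (-8) = -11.
det M (expand along row 1) = (-3)·(-8) − (-3)·3 + 0·(-9) = 33.
Characteristic polynomial: λ³ + 5λ² − 11λ − 33 = 0.
Substitute λ = y + (tr M)/3 = y − 1.666667 to remove the quadratic term: y³ + p·y + q = 0 with p = s − (tr M)²/3 = -19.333333 and q = −2(tr M)³/27 + (tr M)·s/3 − det M = -5.407407.
Three real roots ⇒ use the trigonometric (Viète) form: r = 2√(−p/3) = 5.077182, φ = arccos(3q/(p·r)) = arccos(0.165265) = 1.404770 rad.
y_k = r·cos(φ/3 − 2πk/3) for k = 0, 1, 2 gives y = 4.530657, -0.280839, -4.249817.
λ_k = y_k − 1.666667 gives λ = 2.8640, -1.9475, -5.9165 (check: the sum is -5.0000 = tr M).

Hence λ_max = 2.8640 and λ_min = -5.9165.


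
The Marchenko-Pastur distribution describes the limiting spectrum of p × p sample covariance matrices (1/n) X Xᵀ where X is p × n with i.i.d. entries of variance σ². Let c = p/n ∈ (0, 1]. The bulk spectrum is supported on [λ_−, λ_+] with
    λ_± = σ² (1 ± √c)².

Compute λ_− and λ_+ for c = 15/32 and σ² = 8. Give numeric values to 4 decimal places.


c = 15/32 = 0.468750; √c = 0.684653.
λ_− = σ² (1 − √c)² = 8 · (1 − 0.684653)² = 8 · (0.315347)² = 0.795549.
λ_+ = σ² (1 + √c)² = 8 · (1 + 0.684653)² = 8 · (1.684653)² = 22.704451.

Rounded to 4 decimal places: λ_− ≈ 0.7955, λ_+ ≈ 22.7045.


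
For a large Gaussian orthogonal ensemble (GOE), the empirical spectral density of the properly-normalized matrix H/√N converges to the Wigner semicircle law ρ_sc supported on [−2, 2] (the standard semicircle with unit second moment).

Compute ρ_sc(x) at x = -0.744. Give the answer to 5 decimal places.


ρ_sc(x) = (1/(2π)) √(4 − x²). With x = -0.744:
  4 − x² = 4 − (-0.744)² = 4 − 0.553536 = 3.446464.
  √(4 − x²) = 1.856465.
  1/(2π) = 0.159155.
  ρ_sc(-0.744) = 0.159155 · 1.856465 = 0.295466.

Rounded to 5 decimal places: ρ_sc(-0.744) ≈ 0.29547.


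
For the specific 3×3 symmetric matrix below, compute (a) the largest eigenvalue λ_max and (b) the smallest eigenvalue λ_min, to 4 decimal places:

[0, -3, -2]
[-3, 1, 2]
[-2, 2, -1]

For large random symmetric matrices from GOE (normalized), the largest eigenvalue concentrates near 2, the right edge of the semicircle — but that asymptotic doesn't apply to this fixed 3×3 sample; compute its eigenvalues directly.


Since M is real symmetric, all three eigenvalues are real; they are the roots of det(λI − M) = λ³ − (tr M) λ² + s λ − det M, where s is the sum of the principal 2×2 minors.
tr M = 0 + 1 + (-1) = 0.
s = (0·1 − (-3)²) + (0·(-1) − (-2)²) + (1·(-1) − 2²) = -9 + (-4) + (-5) = -18.
det M (expand along row 1) = 0·(-5) − (-3)·7 + (-2)·(-4) = 29.
Characteristic polynomial: λ³ − 18λ − 29 = 0.
Substitute λ = y + (tr M)/3 = y + 0.000000 to remove the quadratic term: y³ + p·y + q = 0 with p = s − (tr M)²/3 = -18.000000 and q = −2(tr M)³/27 + (tr M)·s/3 − det M = -29.000000.
Three real roots ⇒ use the trigonometric (Viète) form: r = 2√(−p/3) = 4.898979, φ = arccos(3q/(p·r)) = arccos(0.986600) = 0.163890 rad.
y_k = r·cos(φ/3 − 2πk/3) for k = 0, 1, 2 gives y = 4.891671, -2.214175, -2.677496.
λ_k = y_k + 0.000000 gives λ = 4.8917, -2.2142, -2.6775 (check: the sum is 0.0000 = tr M).

Hence λ_max = 4.8917 and λ_min = -2.6775.


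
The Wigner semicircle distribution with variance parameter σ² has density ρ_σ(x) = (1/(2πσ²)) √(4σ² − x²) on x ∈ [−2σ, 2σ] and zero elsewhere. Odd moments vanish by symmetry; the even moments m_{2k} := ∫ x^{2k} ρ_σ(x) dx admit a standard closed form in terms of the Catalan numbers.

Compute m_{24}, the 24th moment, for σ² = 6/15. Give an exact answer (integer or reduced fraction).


By the scaled semicircle moment identity, m_{2k} = σ^{2k} · C_k with k = 12.
C_12 = (1/(k+1)) · C(2k, k) = (1/13) · C(24, 12) = (1/13) · 2704156 = 208012.
σ^{2k} = (σ²)^k = (6/15)^12 = 4096/244140625.

Therefore m_{24} = σ^{24} · C_12 = (4096/244140625) · 208012 = 852017152/244140625.


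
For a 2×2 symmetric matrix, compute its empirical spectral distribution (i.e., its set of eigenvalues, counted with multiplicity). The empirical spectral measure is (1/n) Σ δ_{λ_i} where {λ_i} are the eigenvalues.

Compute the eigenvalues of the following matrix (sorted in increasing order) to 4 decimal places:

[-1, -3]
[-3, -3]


Since M is real symmetric, both eigenvalues are real; they are the roots of det(λI − M) = λ² − (tr M) λ + det M.
tr M = -1 + (-3) = -4.
det M = (-1)·(-3) − (-3)² = 3 − 9 = -6.
Characteristic polynomial: λ² + 4λ − 6 = 0.
Discriminant Δ = (tr M)² − 4·det M = 16 − (-24) = 40; √Δ = 6.324555.
λ = (tr M ± √Δ)/2 = (-4 ± 6.324555)/2, giving (tr M − √Δ)/2 = -5.1623 and (tr M + √Δ)/2 = 1.1623.

Eigenvalues sorted in increasing order: [-5.1623, 1.1623].


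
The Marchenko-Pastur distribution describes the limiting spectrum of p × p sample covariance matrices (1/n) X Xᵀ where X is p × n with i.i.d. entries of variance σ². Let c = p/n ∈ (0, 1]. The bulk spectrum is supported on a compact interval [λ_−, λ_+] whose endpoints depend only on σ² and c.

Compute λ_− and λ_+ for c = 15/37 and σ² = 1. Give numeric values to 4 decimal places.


c = 15/37 = 0.405405; √c = 0.636715.
λ_− = σ² (1 − √c)² = 1 · (1 − 0.636715)² = 1 · (0.363285)² = 0.131976.
λ_+ = σ² (1 + √c)² = 1 · (1 + 0.636715)² = 1 · (1.636715)² = 2.678834.

Rounded to 4 decimal places: λ_− ≈ 0.1320, λ_+ ≈ 2.6788.


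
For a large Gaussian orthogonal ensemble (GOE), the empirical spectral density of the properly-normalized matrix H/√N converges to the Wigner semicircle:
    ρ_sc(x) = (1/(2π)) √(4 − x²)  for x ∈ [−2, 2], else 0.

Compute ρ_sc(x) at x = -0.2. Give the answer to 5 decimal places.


ρ_sc(x) = (1/(2π)) √(4 − x²). With x = -0.2:
  4 − x² = 4 − (-0.2)² = 4 − 0.040000 = 3.960000.
  √(4 − x²) = 1.989975.
  1/(2π) = 0.159155.
  ρ_sc(-0.2) = 0.159155 · 1.989975 = 0.316714.

Rounded to 5 decimal places: ρ_sc(-0.2) ≈ 0.31671.


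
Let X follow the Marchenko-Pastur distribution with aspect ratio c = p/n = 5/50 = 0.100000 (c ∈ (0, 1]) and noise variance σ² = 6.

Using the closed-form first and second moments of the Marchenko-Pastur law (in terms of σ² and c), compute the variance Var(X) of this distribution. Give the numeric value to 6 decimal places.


Recall the MP moments m_1 = E[X] = σ² and m_2 = E[X²] = σ⁴ (1 + c).
m_1 = E[X] = σ² = 6, so m_1² = 36.
m_2 = E[X²] = σ⁴ (1 + c) = 36 · (1 + 0.100000) = 36 · 1.100000 = 39.600000.
(Note m_2 − m_1² simplifies to c · σ⁴ = 0.100000 · 36.)

Var(X) = m_2 − m_1² = 39.600000 − 36 = 3.600000.


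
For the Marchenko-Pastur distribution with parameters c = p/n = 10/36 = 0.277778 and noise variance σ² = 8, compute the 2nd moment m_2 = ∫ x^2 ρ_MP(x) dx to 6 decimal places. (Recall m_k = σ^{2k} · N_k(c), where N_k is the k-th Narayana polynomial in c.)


E[X²] = σ⁴ (1 + c) (second MP moment). With σ² = 8 (so σ⁴ = 64) and c = 10/36 = 0.277778: E[X²] = 64 · (1 + 0.277778) = 64 · 1.277778.

So E[X^2] = 81.777778.


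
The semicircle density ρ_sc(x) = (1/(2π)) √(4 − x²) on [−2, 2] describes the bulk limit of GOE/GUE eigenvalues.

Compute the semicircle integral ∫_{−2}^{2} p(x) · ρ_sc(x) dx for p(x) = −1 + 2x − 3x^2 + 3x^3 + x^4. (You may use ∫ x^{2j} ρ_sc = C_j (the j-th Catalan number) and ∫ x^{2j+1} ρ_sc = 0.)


Write p(x) = Σ a_i x^i, split into monomials and integrate each against ρ_sc separately.
Using ∫ x^{2j} ρ_sc = C_j = (1/(j+1)) C(2j, j) (Catalan numbers) and ∫ x^{2j+1} ρ_sc = 0 (odd monomials vanish by symmetry):
  i = 0 (even): a_0 · C_{0} = -1 · 1 = -1
  i = 1 (odd): ∫ x^1 ρ_sc = 0 (vanishes)
  i = 2 (even): a_2 · C_{1} = -3 · 1 = -3
  i = 3 (odd): ∫ x^3 ρ_sc = 0 (vanishes)
  i = 4 (even): a_4 · C_{2} = 1 · 2 = 2

Summing the contributions: ∫_{−2}^{2} p(x) ρ_sc(x) dx = (-1) + (-3) + 2 = -2.


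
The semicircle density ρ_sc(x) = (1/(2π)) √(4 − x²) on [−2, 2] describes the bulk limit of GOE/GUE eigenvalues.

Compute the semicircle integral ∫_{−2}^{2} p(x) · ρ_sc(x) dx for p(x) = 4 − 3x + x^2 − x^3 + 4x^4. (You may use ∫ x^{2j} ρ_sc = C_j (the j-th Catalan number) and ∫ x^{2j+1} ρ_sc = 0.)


Write p(x) = Σ a_i x^i, split into monomials and integrate each against ρ_sc separately.
Using ∫ x^{2j} ρ_sc = C_j = (1/(j+1)) C(2j, j) (Catalan numbers) and ∫ x^{2j+1} ρ_sc = 0 (odd monomials vanish by symmetry):
  i = 0 (even): a_0 · C_{0} = 4 · 1 = 4
  i = 1 (odd): ∫ x^1 ρ_sc = 0 (vanishes)
  i = 2 (even): a_2 · C_{1} = 1 · 1 = 1
  i = 3 (odd): ∫ x^3 ρ_sc = 0 (vanishes)
  i = 4 (even): a_4 · C_{2} = 4 · 2 = 8

Summing the contributions: ∫_{−2}^{2} p(x) ρ_sc(x) dx = 4 + 1 + 8 = 13.


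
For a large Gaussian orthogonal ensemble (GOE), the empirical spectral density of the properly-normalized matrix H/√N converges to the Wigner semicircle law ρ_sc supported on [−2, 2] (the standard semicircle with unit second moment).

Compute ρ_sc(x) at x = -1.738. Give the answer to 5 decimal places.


ρ_sc(x) = (1/(2π)) √(4 − x²). With x = -1.738:
  4 − x² = 4 − (-1.738)² = 4 − 3.020644 = 0.979356.
  √(4 − x²) = 0.989624.
  1/(2π) = 0.159155.
  ρ_sc(-1.738) = 0.159155 · 0.989624 = 0.157504.

Rounded to 5 decimal places: ρ_sc(-1.738) ≈ 0.15750.


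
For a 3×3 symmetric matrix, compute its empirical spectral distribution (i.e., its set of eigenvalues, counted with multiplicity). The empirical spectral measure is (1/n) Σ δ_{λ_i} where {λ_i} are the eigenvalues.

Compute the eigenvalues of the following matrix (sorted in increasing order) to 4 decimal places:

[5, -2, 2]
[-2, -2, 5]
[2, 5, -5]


Since M is real symmetric, all three eigenvalues are real; they are the roots of det(λI − M) = λ³ − (tr M) λ² + s λ − det M, where s is the sum of the principal 2×2 minors.
tr M = 5 + (-2) + (-5) = -2.
s = (5·(-2) − (-2)²) + (5·(-5) − 2²) + ((-2)·(-5) − 5²) = -14 + (-29) + (-15) = -58.
det M (expand along row 1) = 5·(-15) − (-2)·0 + 2·(-6) = -87.
Characteristic polynomial: λ³ + 2λ² − 58λ + 87 = 0.
Substitute λ = y + (tr M)/3 = y − 0.666667 to remove the quadratic term: y³ + p·y + q = 0 with p = s − (tr M)²/3 = -59.333333 and q = −2(tr M)³/27 + (tr M)·s/3 − det M = 126.259259.
Three real roots ⇒ use the trigonometric (Viète) form: r = 2√(−p/3) = 8.894443, φ = arccos(3q/(p·r)) = arccos(-0.717740) = 2.371347 rad.
y_k = r·cos(φ/3 − 2πk/3) for k = 0, 1, 2 gives y = 6.257474, 2.345416, -8.602890.
λ_k = y_k − 0.666667 gives λ = 5.5908, 1.6787, -9.2696 (check: the sum is -2.0000 = tr M).

Eigenvalues sorted in increasing order: [-9.2696, 1.6787, 5.5908].


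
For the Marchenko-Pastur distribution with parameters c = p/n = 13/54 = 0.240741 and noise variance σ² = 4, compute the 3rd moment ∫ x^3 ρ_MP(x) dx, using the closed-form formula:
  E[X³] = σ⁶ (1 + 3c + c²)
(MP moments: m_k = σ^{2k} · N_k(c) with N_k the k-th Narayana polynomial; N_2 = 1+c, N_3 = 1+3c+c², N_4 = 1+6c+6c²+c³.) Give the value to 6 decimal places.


E[X³] = σ⁶ (1 + 3c + c²) (third MP moment). With σ² = 4 (so σ⁶ = 64) and c = 13/54 = 0.240741: E[X³] = 64 · (1 + 3·0.240741 + (0.240741)²) = 64 · 1.780178.

So E[X^3] = 113.931413.


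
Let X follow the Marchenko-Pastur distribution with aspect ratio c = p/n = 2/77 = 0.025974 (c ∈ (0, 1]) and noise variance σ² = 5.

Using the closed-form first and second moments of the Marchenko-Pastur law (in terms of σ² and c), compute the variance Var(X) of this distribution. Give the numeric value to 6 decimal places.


Recall the MP moments m_1 = E[X] = σ² and m_2 = E[X²] = σ⁴ (1 + c).
m_1 = E[X] = σ² = 5, so m_1² = 25.
m_2 = E[X²] = σ⁴ (1 + c) = 25 · (1 + 0.025974) = 25 · 1.025974 = 25.649351.
(Note m_2 − m_1² simplifies to c · σ⁴ = 0.025974 · 25.)

Var(X) = m_2 − m_1² = 25.649351 − 25 = 0.649351.
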